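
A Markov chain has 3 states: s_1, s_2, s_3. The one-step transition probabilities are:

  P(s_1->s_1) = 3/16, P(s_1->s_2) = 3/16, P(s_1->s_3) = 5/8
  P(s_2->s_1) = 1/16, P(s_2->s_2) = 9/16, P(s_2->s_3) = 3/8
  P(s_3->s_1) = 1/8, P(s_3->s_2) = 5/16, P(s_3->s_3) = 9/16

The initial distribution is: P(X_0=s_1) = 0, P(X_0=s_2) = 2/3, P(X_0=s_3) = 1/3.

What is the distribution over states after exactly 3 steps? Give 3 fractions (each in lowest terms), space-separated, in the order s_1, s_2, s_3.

Answer: 1289/12288 2491/6144 6017/12288

Derivation:
Propagating the distribution step by step (d_{t+1} = d_t * P):
d_0 = (s_1=0, s_2=2/3, s_3=1/3)
  d_1[s_1] = 0*3/16 + 2/3*1/16 + 1/3*1/8 = 1/12
  d_1[s_2] = 0*3/16 + 2/3*9/16 + 1/3*5/16 = 23/48
  d_1[s_3] = 0*5/8 + 2/3*3/8 + 1/3*9/16 = 7/16
d_1 = (s_1=1/12, s_2=23/48, s_3=7/16)
  d_2[s_1] = 1/12*3/16 + 23/48*1/16 + 7/16*1/8 = 77/768
  d_2[s_2] = 1/12*3/16 + 23/48*9/16 + 7/16*5/16 = 27/64
  d_2[s_3] = 1/12*5/8 + 23/48*3/8 + 7/16*9/16 = 367/768
d_2 = (s_1=77/768, s_2=27/64, s_3=367/768)
  d_3[s_1] = 77/768*3/16 + 27/64*1/16 + 367/768*1/8 = 1289/12288
  d_3[s_2] = 77/768*3/16 + 27/64*9/16 + 367/768*5/16 = 2491/6144
  d_3[s_3] = 77/768*5/8 + 27/64*3/8 + 367/768*9/16 = 6017/12288
d_3 = (s_1=1289/12288, s_2=2491/6144, s_3=6017/12288)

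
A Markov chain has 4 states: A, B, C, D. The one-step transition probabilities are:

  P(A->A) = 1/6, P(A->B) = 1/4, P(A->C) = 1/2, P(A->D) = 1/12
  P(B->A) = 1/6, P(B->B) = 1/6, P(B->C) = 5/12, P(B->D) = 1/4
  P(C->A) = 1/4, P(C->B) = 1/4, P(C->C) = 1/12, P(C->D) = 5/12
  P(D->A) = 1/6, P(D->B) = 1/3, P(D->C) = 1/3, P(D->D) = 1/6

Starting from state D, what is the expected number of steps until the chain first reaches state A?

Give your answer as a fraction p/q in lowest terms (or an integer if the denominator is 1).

Answer: 1266/241

Derivation:
Let h_i = expected steps to first reach A from state i.
Boundary: h_A = 0.
First-step equations for the other states:
  h_B = 1 + 1/6*h_A + 1/6*h_B + 5/12*h_C + 1/4*h_D
  h_C = 1 + 1/4*h_A + 1/4*h_B + 1/12*h_C + 5/12*h_D
  h_D = 1 + 1/6*h_A + 1/3*h_B + 1/3*h_C + 1/6*h_D

Substituting h_A = 0 and rearranging gives the linear system (I - Q) h = 1:
  [5/6, -5/12, -1/4] . (h_B, h_C, h_D) = 1
  [-1/4, 11/12, -5/12] . (h_B, h_C, h_D) = 1
  [-1/3, -1/3, 5/6] . (h_B, h_C, h_D) = 1

Solving yields:
  h_B = 1260/241
  h_C = 1182/241
  h_D = 1266/241

Starting state is D, so the expected hitting time is h_D = 1266/241.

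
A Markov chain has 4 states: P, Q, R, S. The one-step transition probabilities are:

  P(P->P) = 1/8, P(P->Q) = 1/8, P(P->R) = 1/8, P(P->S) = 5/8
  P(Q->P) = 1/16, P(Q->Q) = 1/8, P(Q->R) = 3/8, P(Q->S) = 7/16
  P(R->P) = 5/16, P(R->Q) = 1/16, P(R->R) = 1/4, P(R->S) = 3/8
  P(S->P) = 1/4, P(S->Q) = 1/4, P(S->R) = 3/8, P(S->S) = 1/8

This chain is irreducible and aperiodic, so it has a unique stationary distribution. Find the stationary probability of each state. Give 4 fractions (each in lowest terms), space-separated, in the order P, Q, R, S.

Answer: 23/108 110/729 139/486 1021/2916

Derivation:
The stationary distribution satisfies pi = pi * P, i.e.:
  pi_P = 1/8*pi_P + 1/16*pi_Q + 5/16*pi_R + 1/4*pi_S
  pi_Q = 1/8*pi_P + 1/8*pi_Q + 1/16*pi_R + 1/4*pi_S
  pi_R = 1/8*pi_P + 3/8*pi_Q + 1/4*pi_R + 3/8*pi_S
  pi_S = 5/8*pi_P + 7/16*pi_Q + 3/8*pi_R + 1/8*pi_S
with normalization: pi_P + pi_Q + pi_R + pi_S = 1.

Using the first 3 balance equations plus normalization, the linear system A*pi = b is:
  [-7/8, 1/16, 5/16, 1/4] . pi = 0
  [1/8, -7/8, 1/16, 1/4] . pi = 0
  [1/8, 3/8, -3/4, 3/8] . pi = 0
  [1, 1, 1, 1] . pi = 1

Solving yields:
  pi_P = 23/108
  pi_Q = 110/729
  pi_R = 139/486
  pi_S = 1021/2916

Verification (pi * P):
  23/108*1/8 + 110/729*1/16 + 139/486*5/16 + 1021/2916*1/4 = 23/108 = pi_P  (ok)
  23/108*1/8 + 110/729*1/8 + 139/486*1/16 + 1021/2916*1/4 = 110/729 = pi_Q  (ok)
  23/108*1/8 + 110/729*3/8 + 139/486*1/4 + 1021/2916*3/8 = 139/486 = pi_R  (ok)
  23/108*5/8 + 110/729*7/16 + 139/486*3/8 + 1021/2916*1/8 = 1021/2916 = pi_S  (ok)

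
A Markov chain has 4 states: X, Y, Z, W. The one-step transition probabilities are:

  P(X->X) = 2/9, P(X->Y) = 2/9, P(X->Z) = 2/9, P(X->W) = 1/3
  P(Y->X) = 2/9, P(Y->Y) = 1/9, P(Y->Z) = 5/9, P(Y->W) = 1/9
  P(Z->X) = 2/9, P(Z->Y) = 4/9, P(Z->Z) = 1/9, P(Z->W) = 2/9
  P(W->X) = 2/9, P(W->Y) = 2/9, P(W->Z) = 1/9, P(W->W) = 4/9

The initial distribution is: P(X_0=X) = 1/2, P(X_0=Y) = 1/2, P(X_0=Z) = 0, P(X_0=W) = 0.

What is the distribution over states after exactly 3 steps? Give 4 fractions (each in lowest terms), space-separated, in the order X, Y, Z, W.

Answer: 2/9 115/486 193/729 403/1458

Derivation:
Propagating the distribution step by step (d_{t+1} = d_t * P):
d_0 = (X=1/2, Y=1/2, Z=0, W=0)
  d_1[X] = 1/2*2/9 + 1/2*2/9 + 0*2/9 + 0*2/9 = 2/9
  d_1[Y] = 1/2*2/9 + 1/2*1/9 + 0*4/9 + 0*2/9 = 1/6
  d_1[Z] = 1/2*2/9 + 1/2*5/9 + 0*1/9 + 0*1/9 = 7/18
  d_1[W] = 1/2*1/3 + 1/2*1/9 + 0*2/9 + 0*4/9 = 2/9
d_1 = (X=2/9, Y=1/6, Z=7/18, W=2/9)
  d_2[X] = 2/9*2/9 + 1/6*2/9 + 7/18*2/9 + 2/9*2/9 = 2/9
  d_2[Y] = 2/9*2/9 + 1/6*1/9 + 7/18*4/9 + 2/9*2/9 = 47/162
  d_2[Z] = 2/9*2/9 + 1/6*5/9 + 7/18*1/9 + 2/9*1/9 = 17/81
  d_2[W] = 2/9*1/3 + 1/6*1/9 + 7/18*2/9 + 2/9*4/9 = 5/18
d_2 = (X=2/9, Y=47/162, Z=17/81, W=5/18)
  d_3[X] = 2/9*2/9 + 47/162*2/9 + 17/81*2/9 + 5/18*2/9 = 2/9
  d_3[Y] = 2/9*2/9 + 47/162*1/9 + 17/81*4/9 + 5/18*2/9 = 115/486
  d_3[Z] = 2/9*2/9 + 47/162*5/9 + 17/81*1/9 + 5/18*1/9 = 193/729
  d_3[W] = 2/9*1/3 + 47/162*1/9 + 17/81*2/9 + 5/18*4/9 = 403/1458
d_3 = (X=2/9, Y=115/486, Z=193/729, W=403/1458)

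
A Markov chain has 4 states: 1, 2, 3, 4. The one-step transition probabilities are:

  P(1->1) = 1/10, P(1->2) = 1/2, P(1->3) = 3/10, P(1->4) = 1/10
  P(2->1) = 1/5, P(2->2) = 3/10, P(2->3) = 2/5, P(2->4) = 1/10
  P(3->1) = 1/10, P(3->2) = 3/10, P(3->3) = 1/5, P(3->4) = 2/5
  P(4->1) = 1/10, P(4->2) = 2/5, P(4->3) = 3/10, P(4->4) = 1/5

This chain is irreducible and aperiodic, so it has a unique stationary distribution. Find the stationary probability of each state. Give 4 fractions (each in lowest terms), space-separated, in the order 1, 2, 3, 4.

The stationary distribution satisfies pi = pi * P, i.e.:
  pi_1 = 1/10*pi_1 + 1/5*pi_2 + 1/10*pi_3 + 1/10*pi_4
  pi_2 = 1/2*pi_1 + 3/10*pi_2 + 3/10*pi_3 + 2/5*pi_4
  pi_3 = 3/10*pi_1 + 2/5*pi_2 + 1/5*pi_3 + 3/10*pi_4
  pi_4 = 1/10*pi_1 + 1/10*pi_2 + 2/5*pi_3 + 1/5*pi_4
with normalization: pi_1 + pi_2 + pi_3 + pi_4 = 1.

Using the first 3 balance equations plus normalization, the linear system A*pi = b is:
  [-9/10, 1/5, 1/10, 1/10] . pi = 0
  [1/2, -7/10, 3/10, 2/5] . pi = 0
  [3/10, 2/5, -4/5, 3/10] . pi = 0
  [1, 1, 1, 1] . pi = 1

Solving yields:
  pi_1 = 163/1209
  pi_2 = 421/1209
  pi_3 = 368/1209
  pi_4 = 257/1209

Verification (pi * P):
  163/1209*1/10 + 421/1209*1/5 + 368/1209*1/10 + 257/1209*1/10 = 163/1209 = pi_1  (ok)
  163/1209*1/2 + 421/1209*3/10 + 368/1209*3/10 + 257/1209*2/5 = 421/1209 = pi_2  (ok)
  163/1209*3/10 + 421/1209*2/5 + 368/1209*1/5 + 257/1209*3/10 = 368/1209 = pi_3  (ok)
  163/1209*1/10 + 421/1209*1/10 + 368/1209*2/5 + 257/1209*1/5 = 257/1209 = pi_4  (ok)

Answer: 163/1209 421/1209 368/1209 257/1209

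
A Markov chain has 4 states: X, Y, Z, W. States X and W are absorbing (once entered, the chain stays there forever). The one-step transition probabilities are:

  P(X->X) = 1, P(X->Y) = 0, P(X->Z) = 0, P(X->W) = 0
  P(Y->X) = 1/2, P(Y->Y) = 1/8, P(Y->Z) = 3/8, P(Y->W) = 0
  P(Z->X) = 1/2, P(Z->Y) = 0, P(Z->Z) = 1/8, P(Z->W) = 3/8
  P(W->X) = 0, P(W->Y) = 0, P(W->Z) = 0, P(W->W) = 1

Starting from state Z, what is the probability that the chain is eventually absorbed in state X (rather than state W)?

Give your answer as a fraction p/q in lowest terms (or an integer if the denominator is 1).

Let a_i = P(absorbed in X | start in state i).
Boundary conditions: a_X = 1, a_W = 0.
For each transient state i, a_i = sum_j P(i->j) * a_j:
  a_Y = 1/2*a_X + 1/8*a_Y + 3/8*a_Z + 0*a_W
  a_Z = 1/2*a_X + 0*a_Y + 1/8*a_Z + 3/8*a_W

Substituting a_X = 1 and a_W = 0, rearrange to (I - Q) a = r where r[i] = P(i -> X):
  [7/8, -3/8] . (a_Y, a_Z) = 1/2
  [0, 7/8] . (a_Y, a_Z) = 1/2

Solving yields:
  a_Y = 40/49
  a_Z = 4/7

Starting state is Z, so the absorption probability is a_Z = 4/7.

Answer: 4/7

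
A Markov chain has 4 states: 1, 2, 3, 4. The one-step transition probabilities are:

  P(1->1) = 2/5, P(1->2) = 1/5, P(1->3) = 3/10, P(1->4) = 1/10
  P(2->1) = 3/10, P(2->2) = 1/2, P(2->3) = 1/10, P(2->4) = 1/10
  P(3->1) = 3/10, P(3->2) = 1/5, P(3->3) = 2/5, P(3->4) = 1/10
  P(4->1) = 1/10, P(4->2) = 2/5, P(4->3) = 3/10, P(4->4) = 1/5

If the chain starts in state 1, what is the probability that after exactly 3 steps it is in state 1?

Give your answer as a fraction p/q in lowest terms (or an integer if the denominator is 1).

Answer: 31/100

Derivation:
Computing P^3 by repeated multiplication:
P^1 =
  1: [2/5, 1/5, 3/10, 1/10]
  2: [3/10, 1/2, 1/10, 1/10]
  3: [3/10, 1/5, 2/5, 1/10]
  4: [1/10, 2/5, 3/10, 1/5]
P^2 =
  1: [8/25, 7/25, 29/100, 11/100]
  2: [31/100, 37/100, 21/100, 11/100]
  3: [31/100, 7/25, 3/10, 11/100]
  4: [27/100, 9/25, 1/4, 3/25]
P^3 =
  1: [31/100, 153/500, 273/1000, 111/1000]
  2: [309/1000, 333/1000, 247/1000, 111/1000]
  3: [309/1000, 153/500, 137/500, 111/1000]
  4: [303/1000, 83/250, 253/1000, 14/125]

(P^3)[1 -> 1] = 31/100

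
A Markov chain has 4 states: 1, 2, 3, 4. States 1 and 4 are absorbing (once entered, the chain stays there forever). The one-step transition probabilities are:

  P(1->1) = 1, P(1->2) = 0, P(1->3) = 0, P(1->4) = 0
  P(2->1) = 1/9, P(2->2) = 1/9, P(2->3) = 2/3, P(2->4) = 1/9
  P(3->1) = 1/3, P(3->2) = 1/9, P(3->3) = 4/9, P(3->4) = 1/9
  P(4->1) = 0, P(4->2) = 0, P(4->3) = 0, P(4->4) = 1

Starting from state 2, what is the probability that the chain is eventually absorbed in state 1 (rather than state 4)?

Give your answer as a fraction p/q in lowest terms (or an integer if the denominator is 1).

Let a_i = P(absorbed in 1 | start in state i).
Boundary conditions: a_1 = 1, a_4 = 0.
For each transient state i, a_i = sum_j P(i->j) * a_j:
  a_2 = 1/9*a_1 + 1/9*a_2 + 2/3*a_3 + 1/9*a_4
  a_3 = 1/3*a_1 + 1/9*a_2 + 4/9*a_3 + 1/9*a_4

Substituting a_1 = 1 and a_4 = 0, rearrange to (I - Q) a = r where r[i] = P(i -> 1):
  [8/9, -2/3] . (a_2, a_3) = 1/9
  [-1/9, 5/9] . (a_2, a_3) = 1/3

Solving yields:
  a_2 = 23/34
  a_3 = 25/34

Starting state is 2, so the absorption probability is a_2 = 23/34.

Answer: 23/34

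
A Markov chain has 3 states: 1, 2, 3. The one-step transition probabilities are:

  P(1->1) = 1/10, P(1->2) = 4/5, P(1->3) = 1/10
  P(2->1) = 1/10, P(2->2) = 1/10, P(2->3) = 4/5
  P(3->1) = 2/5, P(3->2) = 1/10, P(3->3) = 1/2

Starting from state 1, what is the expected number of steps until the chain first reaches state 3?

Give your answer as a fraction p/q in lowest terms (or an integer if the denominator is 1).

Answer: 170/73

Derivation:
Let h_i = expected steps to first reach 3 from state i.
Boundary: h_3 = 0.
First-step equations for the other states:
  h_1 = 1 + 1/10*h_1 + 4/5*h_2 + 1/10*h_3
  h_2 = 1 + 1/10*h_1 + 1/10*h_2 + 4/5*h_3

Substituting h_3 = 0 and rearranging gives the linear system (I - Q) h = 1:
  [9/10, -4/5] . (h_1, h_2) = 1
  [-1/10, 9/10] . (h_1, h_2) = 1

Solving yields:
  h_1 = 170/73
  h_2 = 100/73

Starting state is 1, so the expected hitting time is h_1 = 170/73.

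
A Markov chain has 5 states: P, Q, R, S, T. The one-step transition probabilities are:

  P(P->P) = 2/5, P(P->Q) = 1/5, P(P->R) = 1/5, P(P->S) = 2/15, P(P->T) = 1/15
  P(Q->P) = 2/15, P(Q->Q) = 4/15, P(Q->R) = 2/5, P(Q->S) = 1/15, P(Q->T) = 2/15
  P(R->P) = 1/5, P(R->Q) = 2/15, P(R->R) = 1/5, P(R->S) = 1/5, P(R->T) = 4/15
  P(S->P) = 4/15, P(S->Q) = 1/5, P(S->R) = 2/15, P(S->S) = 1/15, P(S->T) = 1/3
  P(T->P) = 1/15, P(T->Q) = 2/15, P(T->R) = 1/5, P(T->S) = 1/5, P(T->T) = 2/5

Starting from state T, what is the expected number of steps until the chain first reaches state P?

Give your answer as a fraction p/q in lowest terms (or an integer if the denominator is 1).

Answer: 10035/1393

Derivation:
Let h_i = expected steps to first reach P from state i.
Boundary: h_P = 0.
First-step equations for the other states:
  h_Q = 1 + 2/15*h_P + 4/15*h_Q + 2/5*h_R + 1/15*h_S + 2/15*h_T
  h_R = 1 + 1/5*h_P + 2/15*h_Q + 1/5*h_R + 1/5*h_S + 4/15*h_T
  h_S = 1 + 4/15*h_P + 1/5*h_Q + 2/15*h_R + 1/15*h_S + 1/3*h_T
  h_T = 1 + 1/15*h_P + 2/15*h_Q + 1/5*h_R + 1/5*h_S + 2/5*h_T

Substituting h_P = 0 and rearranging gives the linear system (I - Q) h = 1:
  [11/15, -2/5, -1/15, -2/15] . (h_Q, h_R, h_S, h_T) = 1
  [-2/15, 4/5, -1/5, -4/15] . (h_Q, h_R, h_S, h_T) = 1
  [-1/5, -2/15, 14/15, -1/3] . (h_Q, h_R, h_S, h_T) = 1
  [-2/15, -1/5, -1/5, 3/5] . (h_Q, h_R, h_S, h_T) = 1

Solving yields:
  h_Q = 9222/1393
  h_R = 8697/1393
  h_S = 1185/199
  h_T = 10035/1393

Starting state is T, so the expected hitting time is h_T = 10035/1393.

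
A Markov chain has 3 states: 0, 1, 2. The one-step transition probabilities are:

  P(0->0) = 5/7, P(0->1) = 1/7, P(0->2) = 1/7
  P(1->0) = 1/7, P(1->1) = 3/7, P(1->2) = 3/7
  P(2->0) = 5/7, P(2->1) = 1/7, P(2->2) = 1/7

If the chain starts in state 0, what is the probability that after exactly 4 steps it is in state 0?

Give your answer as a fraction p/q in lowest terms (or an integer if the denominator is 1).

Computing P^4 by repeated multiplication:
P^1 =
  0: [5/7, 1/7, 1/7]
  1: [1/7, 3/7, 3/7]
  2: [5/7, 1/7, 1/7]
P^2 =
  0: [31/49, 9/49, 9/49]
  1: [23/49, 13/49, 13/49]
  2: [31/49, 9/49, 9/49]
P^3 =
  0: [209/343, 67/343, 67/343]
  1: [193/343, 75/343, 75/343]
  2: [209/343, 67/343, 67/343]
P^4 =
  0: [1447/2401, 477/2401, 477/2401]
  1: [1415/2401, 493/2401, 493/2401]
  2: [1447/2401, 477/2401, 477/2401]

(P^4)[0 -> 0] = 1447/2401

Answer: 1447/2401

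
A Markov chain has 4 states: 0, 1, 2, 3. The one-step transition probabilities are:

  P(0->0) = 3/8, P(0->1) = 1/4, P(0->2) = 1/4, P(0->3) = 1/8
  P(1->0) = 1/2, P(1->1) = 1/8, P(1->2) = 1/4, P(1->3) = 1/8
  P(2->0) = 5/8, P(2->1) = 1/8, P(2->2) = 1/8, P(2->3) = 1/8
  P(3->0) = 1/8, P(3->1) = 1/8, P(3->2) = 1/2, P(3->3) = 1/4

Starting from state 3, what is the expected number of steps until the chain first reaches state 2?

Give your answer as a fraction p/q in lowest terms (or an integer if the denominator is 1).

Answer: 5/2

Derivation:
Let h_i = expected steps to first reach 2 from state i.
Boundary: h_2 = 0.
First-step equations for the other states:
  h_0 = 1 + 3/8*h_0 + 1/4*h_1 + 1/4*h_2 + 1/8*h_3
  h_1 = 1 + 1/2*h_0 + 1/8*h_1 + 1/4*h_2 + 1/8*h_3
  h_3 = 1 + 1/8*h_0 + 1/8*h_1 + 1/2*h_2 + 1/4*h_3

Substituting h_2 = 0 and rearranging gives the linear system (I - Q) h = 1:
  [5/8, -1/4, -1/8] . (h_0, h_1, h_3) = 1
  [-1/2, 7/8, -1/8] . (h_0, h_1, h_3) = 1
  [-1/8, -1/8, 3/4] . (h_0, h_1, h_3) = 1

Solving yields:
  h_0 = 7/2
  h_1 = 7/2
  h_3 = 5/2

Starting state is 3, so the expected hitting time is h_3 = 5/2.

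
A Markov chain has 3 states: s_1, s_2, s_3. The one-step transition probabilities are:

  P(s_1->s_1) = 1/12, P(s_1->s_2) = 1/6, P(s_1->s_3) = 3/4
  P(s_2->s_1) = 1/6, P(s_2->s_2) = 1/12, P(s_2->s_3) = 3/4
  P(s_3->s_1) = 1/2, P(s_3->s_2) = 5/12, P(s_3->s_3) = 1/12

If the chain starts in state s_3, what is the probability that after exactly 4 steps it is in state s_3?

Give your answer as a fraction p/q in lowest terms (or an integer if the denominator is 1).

Computing P^4 by repeated multiplication:
P^1 =
  s_1: [1/12, 1/6, 3/4]
  s_2: [1/6, 1/12, 3/4]
  s_3: [1/2, 5/12, 1/12]
P^2 =
  s_1: [59/144, 49/144, 1/4]
  s_2: [29/72, 25/72, 1/4]
  s_3: [11/72, 11/72, 25/36]
P^3 =
  s_1: [373/1728, 347/1728, 7/12]
  s_2: [187/864, 173/864, 7/12]
  s_3: [37/96, 283/864, 31/108]
P^4 =
  s_1: [7115/20736, 6133/20736, 13/36]
  s_2: [3557/10368, 3067/10368, 13/36]
  s_3: [2387/10368, 2189/10368, 181/324]

(P^4)[s_3 -> s_3] = 181/324

Answer: 181/324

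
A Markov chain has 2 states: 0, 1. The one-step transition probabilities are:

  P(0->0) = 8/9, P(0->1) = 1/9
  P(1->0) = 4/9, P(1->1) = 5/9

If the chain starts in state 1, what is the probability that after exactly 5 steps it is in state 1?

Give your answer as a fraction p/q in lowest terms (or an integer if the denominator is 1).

Answer: 12629/59049

Derivation:
Computing P^5 by repeated multiplication:
P^1 =
  0: [8/9, 1/9]
  1: [4/9, 5/9]
P^2 =
  0: [68/81, 13/81]
  1: [52/81, 29/81]
P^3 =
  0: [596/729, 133/729]
  1: [532/729, 197/729]
P^4 =
  0: [5300/6561, 1261/6561]
  1: [5044/6561, 1517/6561]
P^5 =
  0: [47444/59049, 11605/59049]
  1: [46420/59049, 12629/59049]

(P^5)[1 -> 1] = 12629/59049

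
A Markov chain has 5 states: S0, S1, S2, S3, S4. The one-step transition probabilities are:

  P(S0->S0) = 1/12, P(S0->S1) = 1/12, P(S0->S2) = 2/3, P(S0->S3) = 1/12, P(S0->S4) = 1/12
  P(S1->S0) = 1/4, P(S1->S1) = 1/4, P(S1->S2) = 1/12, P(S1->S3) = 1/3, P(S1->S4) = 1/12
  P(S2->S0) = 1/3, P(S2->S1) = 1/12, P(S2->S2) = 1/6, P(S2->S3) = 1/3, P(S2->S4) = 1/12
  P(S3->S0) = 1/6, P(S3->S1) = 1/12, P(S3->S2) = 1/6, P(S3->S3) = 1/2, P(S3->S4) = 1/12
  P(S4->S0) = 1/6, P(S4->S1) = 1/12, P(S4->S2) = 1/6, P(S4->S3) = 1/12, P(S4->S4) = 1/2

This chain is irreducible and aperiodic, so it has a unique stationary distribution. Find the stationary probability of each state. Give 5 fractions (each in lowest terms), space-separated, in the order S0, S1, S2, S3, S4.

Answer: 29/144 1/10 373/1440 997/3360 1/7

Derivation:
The stationary distribution satisfies pi = pi * P, i.e.:
  pi_S0 = 1/12*pi_S0 + 1/4*pi_S1 + 1/3*pi_S2 + 1/6*pi_S3 + 1/6*pi_S4
  pi_S1 = 1/12*pi_S0 + 1/4*pi_S1 + 1/12*pi_S2 + 1/12*pi_S3 + 1/12*pi_S4
  pi_S2 = 2/3*pi_S0 + 1/12*pi_S1 + 1/6*pi_S2 + 1/6*pi_S3 + 1/6*pi_S4
  pi_S3 = 1/12*pi_S0 + 1/3*pi_S1 + 1/3*pi_S2 + 1/2*pi_S3 + 1/12*pi_S4
  pi_S4 = 1/12*pi_S0 + 1/12*pi_S1 + 1/12*pi_S2 + 1/12*pi_S3 + 1/2*pi_S4
with normalization: pi_S0 + pi_S1 + pi_S2 + pi_S3 + pi_S4 = 1.

Using the first 4 balance equations plus normalization, the linear system A*pi = b is:
  [-11/12, 1/4, 1/3, 1/6, 1/6] . pi = 0
  [1/12, -3/4, 1/12, 1/12, 1/12] . pi = 0
  [2/3, 1/12, -5/6, 1/6, 1/6] . pi = 0
  [1/12, 1/3, 1/3, -1/2, 1/12] . pi = 0
  [1, 1, 1, 1, 1] . pi = 1

Solving yields:
  pi_S0 = 29/144
  pi_S1 = 1/10
  pi_S2 = 373/1440
  pi_S3 = 997/3360
  pi_S4 = 1/7

Verification (pi * P):
  29/144*1/12 + 1/10*1/4 + 373/1440*1/3 + 997/3360*1/6 + 1/7*1/6 = 29/144 = pi_S0  (ok)
  29/144*1/12 + 1/10*1/4 + 373/1440*1/12 + 997/3360*1/12 + 1/7*1/12 = 1/10 = pi_S1  (ok)
  29/144*2/3 + 1/10*1/12 + 373/1440*1/6 + 997/3360*1/6 + 1/7*1/6 = 373/1440 = pi_S2  (ok)
  29/144*1/12 + 1/10*1/3 + 373/1440*1/3 + 997/3360*1/2 + 1/7*1/12 = 997/3360 = pi_S3  (ok)
  29/144*1/12 + 1/10*1/12 + 373/1440*1/12 + 997/3360*1/12 + 1/7*1/2 = 1/7 = pi_S4  (ok)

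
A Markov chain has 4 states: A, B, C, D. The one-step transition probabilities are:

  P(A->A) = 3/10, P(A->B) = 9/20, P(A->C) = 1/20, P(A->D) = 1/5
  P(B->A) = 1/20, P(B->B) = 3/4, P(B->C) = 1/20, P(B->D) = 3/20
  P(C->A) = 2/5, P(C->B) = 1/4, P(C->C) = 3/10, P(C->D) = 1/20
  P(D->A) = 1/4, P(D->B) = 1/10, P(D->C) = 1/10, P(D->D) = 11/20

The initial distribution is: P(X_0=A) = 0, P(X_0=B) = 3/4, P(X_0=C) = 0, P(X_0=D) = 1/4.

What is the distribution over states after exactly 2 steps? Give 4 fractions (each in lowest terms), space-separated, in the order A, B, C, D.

Propagating the distribution step by step (d_{t+1} = d_t * P):
d_0 = (A=0, B=3/4, C=0, D=1/4)
  d_1[A] = 0*3/10 + 3/4*1/20 + 0*2/5 + 1/4*1/4 = 1/10
  d_1[B] = 0*9/20 + 3/4*3/4 + 0*1/4 + 1/4*1/10 = 47/80
  d_1[C] = 0*1/20 + 3/4*1/20 + 0*3/10 + 1/4*1/10 = 1/16
  d_1[D] = 0*1/5 + 3/4*3/20 + 0*1/20 + 1/4*11/20 = 1/4
d_1 = (A=1/10, B=47/80, C=1/16, D=1/4)
  d_2[A] = 1/10*3/10 + 47/80*1/20 + 1/16*2/5 + 1/4*1/4 = 47/320
  d_2[B] = 1/10*9/20 + 47/80*3/4 + 1/16*1/4 + 1/4*1/10 = 421/800
  d_2[C] = 1/10*1/20 + 47/80*1/20 + 1/16*3/10 + 1/4*1/10 = 5/64
  d_2[D] = 1/10*1/5 + 47/80*3/20 + 1/16*1/20 + 1/4*11/20 = 199/800
d_2 = (A=47/320, B=421/800, C=5/64, D=199/800)

Answer: 47/320 421/800 5/64 199/800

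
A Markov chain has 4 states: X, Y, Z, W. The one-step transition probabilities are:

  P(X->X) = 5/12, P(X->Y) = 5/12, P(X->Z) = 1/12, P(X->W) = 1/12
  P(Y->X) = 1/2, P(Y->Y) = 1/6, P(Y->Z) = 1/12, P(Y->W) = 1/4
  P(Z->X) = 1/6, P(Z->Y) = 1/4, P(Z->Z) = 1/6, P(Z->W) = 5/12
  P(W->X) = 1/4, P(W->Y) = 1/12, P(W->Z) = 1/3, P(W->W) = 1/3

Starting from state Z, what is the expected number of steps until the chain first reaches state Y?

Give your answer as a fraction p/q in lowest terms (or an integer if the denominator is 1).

Answer: 484/117

Derivation:
Let h_i = expected steps to first reach Y from state i.
Boundary: h_Y = 0.
First-step equations for the other states:
  h_X = 1 + 5/12*h_X + 5/12*h_Y + 1/12*h_Z + 1/12*h_W
  h_Z = 1 + 1/6*h_X + 1/4*h_Y + 1/6*h_Z + 5/12*h_W
  h_W = 1 + 1/4*h_X + 1/12*h_Y + 1/3*h_Z + 1/3*h_W

Substituting h_Y = 0 and rearranging gives the linear system (I - Q) h = 1:
  [7/12, -1/12, -1/12] . (h_X, h_Z, h_W) = 1
  [-1/6, 5/6, -5/12] . (h_X, h_Z, h_W) = 1
  [-1/4, -1/3, 2/3] . (h_X, h_Z, h_W) = 1

Solving yields:
  h_X = 116/39
  h_Z = 484/117
  h_W = 548/117

Starting state is Z, so the expected hitting time is h_Z = 484/117.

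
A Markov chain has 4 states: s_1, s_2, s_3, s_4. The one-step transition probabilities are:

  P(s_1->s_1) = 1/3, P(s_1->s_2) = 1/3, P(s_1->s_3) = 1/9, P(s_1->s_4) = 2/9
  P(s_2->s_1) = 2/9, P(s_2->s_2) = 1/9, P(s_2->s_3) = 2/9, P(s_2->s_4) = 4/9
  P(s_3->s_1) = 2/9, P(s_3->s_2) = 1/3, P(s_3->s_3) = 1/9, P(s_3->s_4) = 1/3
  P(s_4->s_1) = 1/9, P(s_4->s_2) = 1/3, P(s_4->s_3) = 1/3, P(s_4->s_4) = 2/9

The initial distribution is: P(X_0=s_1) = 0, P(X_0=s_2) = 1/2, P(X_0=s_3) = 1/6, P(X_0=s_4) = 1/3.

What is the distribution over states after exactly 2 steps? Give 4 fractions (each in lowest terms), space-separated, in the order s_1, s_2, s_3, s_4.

Propagating the distribution step by step (d_{t+1} = d_t * P):
d_0 = (s_1=0, s_2=1/2, s_3=1/6, s_4=1/3)
  d_1[s_1] = 0*1/3 + 1/2*2/9 + 1/6*2/9 + 1/3*1/9 = 5/27
  d_1[s_2] = 0*1/3 + 1/2*1/9 + 1/6*1/3 + 1/3*1/3 = 2/9
  d_1[s_3] = 0*1/9 + 1/2*2/9 + 1/6*1/9 + 1/3*1/3 = 13/54
  d_1[s_4] = 0*2/9 + 1/2*4/9 + 1/6*1/3 + 1/3*2/9 = 19/54
d_1 = (s_1=5/27, s_2=2/9, s_3=13/54, s_4=19/54)
  d_2[s_1] = 5/27*1/3 + 2/9*2/9 + 13/54*2/9 + 19/54*1/9 = 11/54
  d_2[s_2] = 5/27*1/3 + 2/9*1/9 + 13/54*1/3 + 19/54*1/3 = 23/81
  d_2[s_3] = 5/27*1/9 + 2/9*2/9 + 13/54*1/9 + 19/54*1/3 = 52/243
  d_2[s_4] = 5/27*2/9 + 2/9*4/9 + 13/54*1/3 + 19/54*2/9 = 145/486
d_2 = (s_1=11/54, s_2=23/81, s_3=52/243, s_4=145/486)

Answer: 11/54 23/81 52/243 145/486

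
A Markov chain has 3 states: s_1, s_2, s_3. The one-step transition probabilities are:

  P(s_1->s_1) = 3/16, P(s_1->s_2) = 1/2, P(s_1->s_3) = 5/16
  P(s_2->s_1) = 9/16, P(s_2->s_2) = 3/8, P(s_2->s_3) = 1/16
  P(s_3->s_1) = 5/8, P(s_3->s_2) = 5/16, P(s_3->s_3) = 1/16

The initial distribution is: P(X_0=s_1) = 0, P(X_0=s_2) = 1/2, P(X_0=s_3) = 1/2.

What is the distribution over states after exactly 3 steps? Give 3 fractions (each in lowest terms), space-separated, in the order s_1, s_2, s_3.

Propagating the distribution step by step (d_{t+1} = d_t * P):
d_0 = (s_1=0, s_2=1/2, s_3=1/2)
  d_1[s_1] = 0*3/16 + 1/2*9/16 + 1/2*5/8 = 19/32
  d_1[s_2] = 0*1/2 + 1/2*3/8 + 1/2*5/16 = 11/32
  d_1[s_3] = 0*5/16 + 1/2*1/16 + 1/2*1/16 = 1/16
d_1 = (s_1=19/32, s_2=11/32, s_3=1/16)
  d_2[s_1] = 19/32*3/16 + 11/32*9/16 + 1/16*5/8 = 11/32
  d_2[s_2] = 19/32*1/2 + 11/32*3/8 + 1/16*5/16 = 57/128
  d_2[s_3] = 19/32*5/16 + 11/32*1/16 + 1/16*1/16 = 27/128
d_2 = (s_1=11/32, s_2=57/128, s_3=27/128)
  d_3[s_1] = 11/32*3/16 + 57/128*9/16 + 27/128*5/8 = 915/2048
  d_3[s_2] = 11/32*1/2 + 57/128*3/8 + 27/128*5/16 = 829/2048
  d_3[s_3] = 11/32*5/16 + 57/128*1/16 + 27/128*1/16 = 19/128
d_3 = (s_1=915/2048, s_2=829/2048, s_3=19/128)

Answer: 915/2048 829/2048 19/128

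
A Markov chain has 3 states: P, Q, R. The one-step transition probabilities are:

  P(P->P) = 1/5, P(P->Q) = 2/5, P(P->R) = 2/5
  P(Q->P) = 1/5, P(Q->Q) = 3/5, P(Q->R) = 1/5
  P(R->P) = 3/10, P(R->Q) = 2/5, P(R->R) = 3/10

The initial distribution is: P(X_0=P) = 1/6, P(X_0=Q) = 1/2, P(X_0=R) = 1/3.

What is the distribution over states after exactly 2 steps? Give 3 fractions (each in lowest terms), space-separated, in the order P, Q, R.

Answer: 17/75 1/2 41/150

Derivation:
Propagating the distribution step by step (d_{t+1} = d_t * P):
d_0 = (P=1/6, Q=1/2, R=1/3)
  d_1[P] = 1/6*1/5 + 1/2*1/5 + 1/3*3/10 = 7/30
  d_1[Q] = 1/6*2/5 + 1/2*3/5 + 1/3*2/5 = 1/2
  d_1[R] = 1/6*2/5 + 1/2*1/5 + 1/3*3/10 = 4/15
d_1 = (P=7/30, Q=1/2, R=4/15)
  d_2[P] = 7/30*1/5 + 1/2*1/5 + 4/15*3/10 = 17/75
  d_2[Q] = 7/30*2/5 + 1/2*3/5 + 4/15*2/5 = 1/2
  d_2[R] = 7/30*2/5 + 1/2*1/5 + 4/15*3/10 = 41/150
d_2 = (P=17/75, Q=1/2, R=41/150)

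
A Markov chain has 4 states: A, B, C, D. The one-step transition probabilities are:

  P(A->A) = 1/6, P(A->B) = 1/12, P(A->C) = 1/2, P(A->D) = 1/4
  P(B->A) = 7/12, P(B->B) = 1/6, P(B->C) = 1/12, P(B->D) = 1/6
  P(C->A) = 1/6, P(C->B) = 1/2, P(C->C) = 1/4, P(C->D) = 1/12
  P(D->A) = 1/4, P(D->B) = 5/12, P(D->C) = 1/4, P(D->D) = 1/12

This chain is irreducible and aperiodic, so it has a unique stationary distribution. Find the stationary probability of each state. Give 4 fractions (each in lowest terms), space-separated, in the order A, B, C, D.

The stationary distribution satisfies pi = pi * P, i.e.:
  pi_A = 1/6*pi_A + 7/12*pi_B + 1/6*pi_C + 1/4*pi_D
  pi_B = 1/12*pi_A + 1/6*pi_B + 1/2*pi_C + 5/12*pi_D
  pi_C = 1/2*pi_A + 1/12*pi_B + 1/4*pi_C + 1/4*pi_D
  pi_D = 1/4*pi_A + 1/6*pi_B + 1/12*pi_C + 1/12*pi_D
with normalization: pi_A + pi_B + pi_C + pi_D = 1.

Using the first 3 balance equations plus normalization, the linear system A*pi = b is:
  [-5/6, 7/12, 1/6, 1/4] . pi = 0
  [1/12, -5/6, 1/2, 5/12] . pi = 0
  [1/2, 1/12, -3/4, 1/4] . pi = 0
  [1, 1, 1, 1] . pi = 1

Solving yields:
  pi_A = 763/2599
  pi_B = 711/2599
  pi_C = 722/2599
  pi_D = 403/2599

Verification (pi * P):
  763/2599*1/6 + 711/2599*7/12 + 722/2599*1/6 + 403/2599*1/4 = 763/2599 = pi_A  (ok)
  763/2599*1/12 + 711/2599*1/6 + 722/2599*1/2 + 403/2599*5/12 = 711/2599 = pi_B  (ok)
  763/2599*1/2 + 711/2599*1/12 + 722/2599*1/4 + 403/2599*1/4 = 722/2599 = pi_C  (ok)
  763/2599*1/4 + 711/2599*1/6 + 722/2599*1/12 + 403/2599*1/12 = 403/2599 = pi_D  (ok)

Answer: 763/2599 711/2599 722/2599 403/2599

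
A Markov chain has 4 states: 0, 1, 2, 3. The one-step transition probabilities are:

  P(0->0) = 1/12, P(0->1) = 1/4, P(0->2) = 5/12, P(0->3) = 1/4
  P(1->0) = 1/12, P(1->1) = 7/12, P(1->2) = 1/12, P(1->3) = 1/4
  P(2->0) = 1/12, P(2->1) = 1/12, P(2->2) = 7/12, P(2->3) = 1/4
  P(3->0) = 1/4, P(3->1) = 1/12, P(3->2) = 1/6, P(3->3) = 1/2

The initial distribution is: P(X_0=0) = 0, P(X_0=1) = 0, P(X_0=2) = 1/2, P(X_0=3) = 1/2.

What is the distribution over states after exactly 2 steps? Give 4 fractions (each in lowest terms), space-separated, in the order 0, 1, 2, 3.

Answer: 7/48 11/72 103/288 11/32

Derivation:
Propagating the distribution step by step (d_{t+1} = d_t * P):
d_0 = (0=0, 1=0, 2=1/2, 3=1/2)
  d_1[0] = 0*1/12 + 0*1/12 + 1/2*1/12 + 1/2*1/4 = 1/6
  d_1[1] = 0*1/4 + 0*7/12 + 1/2*1/12 + 1/2*1/12 = 1/12
  d_1[2] = 0*5/12 + 0*1/12 + 1/2*7/12 + 1/2*1/6 = 3/8
  d_1[3] = 0*1/4 + 0*1/4 + 1/2*1/4 + 1/2*1/2 = 3/8
d_1 = (0=1/6, 1=1/12, 2=3/8, 3=3/8)
  d_2[0] = 1/6*1/12 + 1/12*1/12 + 3/8*1/12 + 3/8*1/4 = 7/48
  d_2[1] = 1/6*1/4 + 1/12*7/12 + 3/8*1/12 + 3/8*1/12 = 11/72
  d_2[2] = 1/6*5/12 + 1/12*1/12 + 3/8*7/12 + 3/8*1/6 = 103/288
  d_2[3] = 1/6*1/4 + 1/12*1/4 + 3/8*1/4 + 3/8*1/2 = 11/32
d_2 = (0=7/48, 1=11/72, 2=103/288, 3=11/32)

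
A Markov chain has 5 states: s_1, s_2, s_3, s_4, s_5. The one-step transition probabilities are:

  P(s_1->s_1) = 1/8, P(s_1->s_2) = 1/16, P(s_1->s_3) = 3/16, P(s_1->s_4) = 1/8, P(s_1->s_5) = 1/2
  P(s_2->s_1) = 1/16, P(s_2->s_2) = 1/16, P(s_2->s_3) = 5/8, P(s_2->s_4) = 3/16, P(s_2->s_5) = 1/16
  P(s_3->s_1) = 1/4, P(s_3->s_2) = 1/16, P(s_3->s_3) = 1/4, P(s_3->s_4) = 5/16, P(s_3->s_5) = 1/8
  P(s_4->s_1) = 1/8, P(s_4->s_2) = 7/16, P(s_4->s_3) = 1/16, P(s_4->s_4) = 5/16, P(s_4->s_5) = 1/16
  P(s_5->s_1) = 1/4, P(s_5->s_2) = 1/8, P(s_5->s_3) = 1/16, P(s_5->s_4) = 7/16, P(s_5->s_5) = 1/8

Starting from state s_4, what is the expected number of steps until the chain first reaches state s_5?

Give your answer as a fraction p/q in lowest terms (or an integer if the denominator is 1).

Answer: 5728/803

Derivation:
Let h_i = expected steps to first reach s_5 from state i.
Boundary: h_s_5 = 0.
First-step equations for the other states:
  h_s_1 = 1 + 1/8*h_s_1 + 1/16*h_s_2 + 3/16*h_s_3 + 1/8*h_s_4 + 1/2*h_s_5
  h_s_2 = 1 + 1/16*h_s_1 + 1/16*h_s_2 + 5/8*h_s_3 + 3/16*h_s_4 + 1/16*h_s_5
  h_s_3 = 1 + 1/4*h_s_1 + 1/16*h_s_2 + 1/4*h_s_3 + 5/16*h_s_4 + 1/8*h_s_5
  h_s_4 = 1 + 1/8*h_s_1 + 7/16*h_s_2 + 1/16*h_s_3 + 5/16*h_s_4 + 1/16*h_s_5

Substituting h_s_5 = 0 and rearranging gives the linear system (I - Q) h = 1:
  [7/8, -1/16, -3/16, -1/8] . (h_s_1, h_s_2, h_s_3, h_s_4) = 1
  [-1/16, 15/16, -5/8, -3/16] . (h_s_1, h_s_2, h_s_3, h_s_4) = 1
  [-1/4, -1/16, 3/4, -5/16] . (h_s_1, h_s_2, h_s_3, h_s_4) = 1
  [-1/8, -7/16, -1/16, 11/16] . (h_s_1, h_s_2, h_s_3, h_s_4) = 1

Solving yields:
  h_s_1 = 3200/803
  h_s_2 = 27696/4015
  h_s_3 = 24928/4015
  h_s_4 = 5728/803

Starting state is s_4, so the expected hitting time is h_s_4 = 5728/803.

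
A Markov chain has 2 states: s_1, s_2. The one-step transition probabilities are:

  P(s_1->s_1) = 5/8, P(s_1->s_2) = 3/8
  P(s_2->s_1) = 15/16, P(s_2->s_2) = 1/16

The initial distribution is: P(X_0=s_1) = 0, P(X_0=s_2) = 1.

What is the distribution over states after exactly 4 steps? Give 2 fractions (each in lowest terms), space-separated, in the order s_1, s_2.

Propagating the distribution step by step (d_{t+1} = d_t * P):
d_0 = (s_1=0, s_2=1)
  d_1[s_1] = 0*5/8 + 1*15/16 = 15/16
  d_1[s_2] = 0*3/8 + 1*1/16 = 1/16
d_1 = (s_1=15/16, s_2=1/16)
  d_2[s_1] = 15/16*5/8 + 1/16*15/16 = 165/256
  d_2[s_2] = 15/16*3/8 + 1/16*1/16 = 91/256
d_2 = (s_1=165/256, s_2=91/256)
  d_3[s_1] = 165/256*5/8 + 91/256*15/16 = 3015/4096
  d_3[s_2] = 165/256*3/8 + 91/256*1/16 = 1081/4096
d_3 = (s_1=3015/4096, s_2=1081/4096)
  d_4[s_1] = 3015/4096*5/8 + 1081/4096*15/16 = 46365/65536
  d_4[s_2] = 3015/4096*3/8 + 1081/4096*1/16 = 19171/65536
d_4 = (s_1=46365/65536, s_2=19171/65536)

Answer: 46365/65536 19171/65536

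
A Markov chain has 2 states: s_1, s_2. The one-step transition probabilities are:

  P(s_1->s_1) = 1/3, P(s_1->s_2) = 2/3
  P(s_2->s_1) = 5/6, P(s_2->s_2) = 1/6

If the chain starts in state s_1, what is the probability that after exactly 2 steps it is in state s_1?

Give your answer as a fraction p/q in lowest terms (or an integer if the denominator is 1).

Computing P^2 by repeated multiplication:
P^1 =
  s_1: [1/3, 2/3]
  s_2: [5/6, 1/6]
P^2 =
  s_1: [2/3, 1/3]
  s_2: [5/12, 7/12]

(P^2)[s_1 -> s_1] = 2/3

Answer: 2/3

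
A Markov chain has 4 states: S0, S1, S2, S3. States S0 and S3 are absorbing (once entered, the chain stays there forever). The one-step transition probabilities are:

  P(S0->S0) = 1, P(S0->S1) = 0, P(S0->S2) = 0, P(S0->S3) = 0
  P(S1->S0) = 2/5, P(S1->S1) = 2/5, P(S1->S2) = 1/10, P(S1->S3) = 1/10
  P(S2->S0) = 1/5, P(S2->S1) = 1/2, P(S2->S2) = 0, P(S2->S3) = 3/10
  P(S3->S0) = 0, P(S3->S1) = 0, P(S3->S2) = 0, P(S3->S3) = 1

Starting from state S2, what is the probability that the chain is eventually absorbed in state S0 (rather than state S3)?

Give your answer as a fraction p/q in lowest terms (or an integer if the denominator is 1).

Let a_i = P(absorbed in S0 | start in state i).
Boundary conditions: a_S0 = 1, a_S3 = 0.
For each transient state i, a_i = sum_j P(i->j) * a_j:
  a_S1 = 2/5*a_S0 + 2/5*a_S1 + 1/10*a_S2 + 1/10*a_S3
  a_S2 = 1/5*a_S0 + 1/2*a_S1 + 0*a_S2 + 3/10*a_S3

Substituting a_S0 = 1 and a_S3 = 0, rearrange to (I - Q) a = r where r[i] = P(i -> S0):
  [3/5, -1/10] . (a_S1, a_S2) = 2/5
  [-1/2, 1] . (a_S1, a_S2) = 1/5

Solving yields:
  a_S1 = 42/55
  a_S2 = 32/55

Starting state is S2, so the absorption probability is a_S2 = 32/55.

Answer: 32/55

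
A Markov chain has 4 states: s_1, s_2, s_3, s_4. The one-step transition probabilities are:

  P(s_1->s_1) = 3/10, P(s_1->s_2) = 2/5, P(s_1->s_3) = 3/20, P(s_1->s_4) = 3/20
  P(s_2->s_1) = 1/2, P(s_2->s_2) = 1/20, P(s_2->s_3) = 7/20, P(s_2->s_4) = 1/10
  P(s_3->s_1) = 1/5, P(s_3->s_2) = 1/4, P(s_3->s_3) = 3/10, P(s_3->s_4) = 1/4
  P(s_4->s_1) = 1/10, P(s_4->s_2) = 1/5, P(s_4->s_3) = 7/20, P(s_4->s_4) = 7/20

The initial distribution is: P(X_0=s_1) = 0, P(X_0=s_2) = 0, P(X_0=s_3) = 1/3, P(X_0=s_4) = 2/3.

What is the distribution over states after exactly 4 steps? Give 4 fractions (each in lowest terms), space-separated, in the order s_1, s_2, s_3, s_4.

Answer: 16477/60000 22289/96000 4243/15000 100963/480000

Derivation:
Propagating the distribution step by step (d_{t+1} = d_t * P):
d_0 = (s_1=0, s_2=0, s_3=1/3, s_4=2/3)
  d_1[s_1] = 0*3/10 + 0*1/2 + 1/3*1/5 + 2/3*1/10 = 2/15
  d_1[s_2] = 0*2/5 + 0*1/20 + 1/3*1/4 + 2/3*1/5 = 13/60
  d_1[s_3] = 0*3/20 + 0*7/20 + 1/3*3/10 + 2/3*7/20 = 1/3
  d_1[s_4] = 0*3/20 + 0*1/10 + 1/3*1/4 + 2/3*7/20 = 19/60
d_1 = (s_1=2/15, s_2=13/60, s_3=1/3, s_4=19/60)
  d_2[s_1] = 2/15*3/10 + 13/60*1/2 + 1/3*1/5 + 19/60*1/10 = 37/150
  d_2[s_2] = 2/15*2/5 + 13/60*1/20 + 1/3*1/4 + 19/60*1/5 = 253/1200
  d_2[s_3] = 2/15*3/20 + 13/60*7/20 + 1/3*3/10 + 19/60*7/20 = 23/75
  d_2[s_4] = 2/15*3/20 + 13/60*1/10 + 1/3*1/4 + 19/60*7/20 = 283/1200
d_2 = (s_1=37/150, s_2=253/1200, s_3=23/75, s_4=283/1200)
  d_3[s_1] = 37/150*3/10 + 253/1200*1/2 + 23/75*1/5 + 283/1200*1/10 = 793/3000
  d_3[s_2] = 37/150*2/5 + 253/1200*1/20 + 23/75*1/4 + 283/1200*1/5 = 5593/24000
  d_3[s_3] = 37/150*3/20 + 253/1200*7/20 + 23/75*3/10 + 283/1200*7/20 = 107/375
  d_3[s_4] = 37/150*3/20 + 253/1200*1/10 + 23/75*1/4 + 283/1200*7/20 = 1043/4800
d_3 = (s_1=793/3000, s_2=5593/24000, s_3=107/375, s_4=1043/4800)
  d_4[s_1] = 793/3000*3/10 + 5593/24000*1/2 + 107/375*1/5 + 1043/4800*1/10 = 16477/60000
  d_4[s_2] = 793/3000*2/5 + 5593/24000*1/20 + 107/375*1/4 + 1043/4800*1/5 = 22289/96000
  d_4[s_3] = 793/3000*3/20 + 5593/24000*7/20 + 107/375*3/10 + 1043/4800*7/20 = 4243/15000
  d_4[s_4] = 793/3000*3/20 + 5593/24000*1/10 + 107/375*1/4 + 1043/4800*7/20 = 100963/480000
d_4 = (s_1=16477/60000, s_2=22289/96000, s_3=4243/15000, s_4=100963/480000)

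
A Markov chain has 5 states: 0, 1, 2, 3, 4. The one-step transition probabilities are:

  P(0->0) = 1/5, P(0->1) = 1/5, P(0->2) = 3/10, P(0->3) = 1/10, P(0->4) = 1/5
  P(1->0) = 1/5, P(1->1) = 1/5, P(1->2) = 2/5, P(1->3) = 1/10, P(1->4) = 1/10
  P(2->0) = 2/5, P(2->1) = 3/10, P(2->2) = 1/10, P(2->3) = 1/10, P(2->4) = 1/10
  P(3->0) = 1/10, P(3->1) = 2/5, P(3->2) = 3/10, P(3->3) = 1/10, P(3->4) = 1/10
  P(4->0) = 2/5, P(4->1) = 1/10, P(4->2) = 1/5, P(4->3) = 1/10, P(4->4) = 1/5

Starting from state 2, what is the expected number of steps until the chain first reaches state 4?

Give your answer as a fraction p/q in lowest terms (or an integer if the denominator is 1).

Let h_i = expected steps to first reach 4 from state i.
Boundary: h_4 = 0.
First-step equations for the other states:
  h_0 = 1 + 1/5*h_0 + 1/5*h_1 + 3/10*h_2 + 1/10*h_3 + 1/5*h_4
  h_1 = 1 + 1/5*h_0 + 1/5*h_1 + 2/5*h_2 + 1/10*h_3 + 1/10*h_4
  h_2 = 1 + 2/5*h_0 + 3/10*h_1 + 1/10*h_2 + 1/10*h_3 + 1/10*h_4
  h_3 = 1 + 1/10*h_0 + 2/5*h_1 + 3/10*h_2 + 1/10*h_3 + 1/10*h_4

Substituting h_4 = 0 and rearranging gives the linear system (I - Q) h = 1:
  [4/5, -1/5, -3/10, -1/10] . (h_0, h_1, h_2, h_3) = 1
  [-1/5, 4/5, -2/5, -1/10] . (h_0, h_1, h_2, h_3) = 1
  [-2/5, -3/10, 9/10, -1/10] . (h_0, h_1, h_2, h_3) = 1
  [-1/10, -2/5, -3/10, 9/10] . (h_0, h_1, h_2, h_3) = 1

Solving yields:
  h_0 = 340/47
  h_1 = 2640/329
  h_2 = 2600/329
  h_3 = 2670/329

Starting state is 2, so the expected hitting time is h_2 = 2600/329.

Answer: 2600/329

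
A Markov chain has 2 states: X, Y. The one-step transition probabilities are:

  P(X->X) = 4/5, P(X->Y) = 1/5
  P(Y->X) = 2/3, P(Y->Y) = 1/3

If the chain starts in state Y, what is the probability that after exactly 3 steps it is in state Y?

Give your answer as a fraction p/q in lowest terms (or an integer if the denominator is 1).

Computing P^3 by repeated multiplication:
P^1 =
  X: [4/5, 1/5]
  Y: [2/3, 1/3]
P^2 =
  X: [58/75, 17/75]
  Y: [34/45, 11/45]
P^3 =
  X: [866/1125, 259/1125]
  Y: [518/675, 157/675]

(P^3)[Y -> Y] = 157/675

Answer: 157/675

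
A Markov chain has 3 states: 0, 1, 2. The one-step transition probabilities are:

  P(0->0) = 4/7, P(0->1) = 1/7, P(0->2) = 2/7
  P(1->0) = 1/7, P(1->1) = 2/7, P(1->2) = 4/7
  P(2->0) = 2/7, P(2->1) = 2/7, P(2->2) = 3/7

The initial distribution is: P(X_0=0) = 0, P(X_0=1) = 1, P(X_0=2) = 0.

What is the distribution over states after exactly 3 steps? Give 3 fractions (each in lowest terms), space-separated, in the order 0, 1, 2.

Propagating the distribution step by step (d_{t+1} = d_t * P):
d_0 = (0=0, 1=1, 2=0)
  d_1[0] = 0*4/7 + 1*1/7 + 0*2/7 = 1/7
  d_1[1] = 0*1/7 + 1*2/7 + 0*2/7 = 2/7
  d_1[2] = 0*2/7 + 1*4/7 + 0*3/7 = 4/7
d_1 = (0=1/7, 1=2/7, 2=4/7)
  d_2[0] = 1/7*4/7 + 2/7*1/7 + 4/7*2/7 = 2/7
  d_2[1] = 1/7*1/7 + 2/7*2/7 + 4/7*2/7 = 13/49
  d_2[2] = 1/7*2/7 + 2/7*4/7 + 4/7*3/7 = 22/49
d_2 = (0=2/7, 1=13/49, 2=22/49)
  d_3[0] = 2/7*4/7 + 13/49*1/7 + 22/49*2/7 = 113/343
  d_3[1] = 2/7*1/7 + 13/49*2/7 + 22/49*2/7 = 12/49
  d_3[2] = 2/7*2/7 + 13/49*4/7 + 22/49*3/7 = 146/343
d_3 = (0=113/343, 1=12/49, 2=146/343)

Answer: 113/343 12/49 146/343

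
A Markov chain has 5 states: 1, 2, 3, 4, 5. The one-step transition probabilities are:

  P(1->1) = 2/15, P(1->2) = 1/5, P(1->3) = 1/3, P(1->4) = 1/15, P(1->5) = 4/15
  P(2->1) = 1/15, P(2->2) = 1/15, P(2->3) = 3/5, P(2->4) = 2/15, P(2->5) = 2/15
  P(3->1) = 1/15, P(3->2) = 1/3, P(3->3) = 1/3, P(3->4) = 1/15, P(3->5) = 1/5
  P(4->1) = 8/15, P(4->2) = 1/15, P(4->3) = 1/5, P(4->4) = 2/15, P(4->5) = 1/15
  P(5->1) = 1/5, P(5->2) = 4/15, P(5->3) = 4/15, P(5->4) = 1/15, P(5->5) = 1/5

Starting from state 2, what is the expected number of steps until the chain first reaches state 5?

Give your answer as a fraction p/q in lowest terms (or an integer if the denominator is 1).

Let h_i = expected steps to first reach 5 from state i.
Boundary: h_5 = 0.
First-step equations for the other states:
  h_1 = 1 + 2/15*h_1 + 1/5*h_2 + 1/3*h_3 + 1/15*h_4 + 4/15*h_5
  h_2 = 1 + 1/15*h_1 + 1/15*h_2 + 3/5*h_3 + 2/15*h_4 + 2/15*h_5
  h_3 = 1 + 1/15*h_1 + 1/3*h_2 + 1/3*h_3 + 1/15*h_4 + 1/5*h_5
  h_4 = 1 + 8/15*h_1 + 1/15*h_2 + 1/5*h_3 + 2/15*h_4 + 1/15*h_5

Substituting h_5 = 0 and rearranging gives the linear system (I - Q) h = 1:
  [13/15, -1/5, -1/3, -1/15] . (h_1, h_2, h_3, h_4) = 1
  [-1/15, 14/15, -3/5, -2/15] . (h_1, h_2, h_3, h_4) = 1
  [-1/15, -1/3, 2/3, -1/15] . (h_1, h_2, h_3, h_4) = 1
  [-8/15, -1/15, -1/5, 13/15] . (h_1, h_2, h_3, h_4) = 1

Solving yields:
  h_1 = 5238/1027
  h_2 = 12033/2054
  h_3 = 5691/1027
  h_4 = 12369/2054

Starting state is 2, so the expected hitting time is h_2 = 12033/2054.

Answer: 12033/2054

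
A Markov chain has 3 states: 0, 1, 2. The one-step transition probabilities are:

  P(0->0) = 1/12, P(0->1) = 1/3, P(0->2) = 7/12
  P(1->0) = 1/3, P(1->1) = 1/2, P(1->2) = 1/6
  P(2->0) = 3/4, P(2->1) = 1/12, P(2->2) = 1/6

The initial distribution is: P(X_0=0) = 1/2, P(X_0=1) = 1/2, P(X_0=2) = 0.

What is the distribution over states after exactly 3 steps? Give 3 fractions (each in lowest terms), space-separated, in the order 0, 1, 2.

Answer: 1139/3456 1111/3456 67/192

Derivation:
Propagating the distribution step by step (d_{t+1} = d_t * P):
d_0 = (0=1/2, 1=1/2, 2=0)
  d_1[0] = 1/2*1/12 + 1/2*1/3 + 0*3/4 = 5/24
  d_1[1] = 1/2*1/3 + 1/2*1/2 + 0*1/12 = 5/12
  d_1[2] = 1/2*7/12 + 1/2*1/6 + 0*1/6 = 3/8
d_1 = (0=5/24, 1=5/12, 2=3/8)
  d_2[0] = 5/24*1/12 + 5/12*1/3 + 3/8*3/4 = 7/16
  d_2[1] = 5/24*1/3 + 5/12*1/2 + 3/8*1/12 = 89/288
  d_2[2] = 5/24*7/12 + 5/12*1/6 + 3/8*1/6 = 73/288
d_2 = (0=7/16, 1=89/288, 2=73/288)
  d_3[0] = 7/16*1/12 + 89/288*1/3 + 73/288*3/4 = 1139/3456
  d_3[1] = 7/16*1/3 + 89/288*1/2 + 73/288*1/12 = 1111/3456
  d_3[2] = 7/16*7/12 + 89/288*1/6 + 73/288*1/6 = 67/192
d_3 = (0=1139/3456, 1=1111/3456, 2=67/192)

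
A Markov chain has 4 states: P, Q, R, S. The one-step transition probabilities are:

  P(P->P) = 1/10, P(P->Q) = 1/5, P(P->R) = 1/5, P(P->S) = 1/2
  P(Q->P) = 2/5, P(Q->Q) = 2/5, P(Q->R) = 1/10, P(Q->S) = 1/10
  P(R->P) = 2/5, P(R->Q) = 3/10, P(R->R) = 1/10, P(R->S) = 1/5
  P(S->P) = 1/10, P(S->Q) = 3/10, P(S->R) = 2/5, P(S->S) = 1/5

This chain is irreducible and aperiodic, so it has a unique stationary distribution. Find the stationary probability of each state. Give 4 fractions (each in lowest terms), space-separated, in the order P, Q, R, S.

Answer: 105/418 383/1254 83/418 307/1254

Derivation:
The stationary distribution satisfies pi = pi * P, i.e.:
  pi_P = 1/10*pi_P + 2/5*pi_Q + 2/5*pi_R + 1/10*pi_S
  pi_Q = 1/5*pi_P + 2/5*pi_Q + 3/10*pi_R + 3/10*pi_S
  pi_R = 1/5*pi_P + 1/10*pi_Q + 1/10*pi_R + 2/5*pi_S
  pi_S = 1/2*pi_P + 1/10*pi_Q + 1/5*pi_R + 1/5*pi_S
with normalization: pi_P + pi_Q + pi_R + pi_S = 1.

Using the first 3 balance equations plus normalization, the linear system A*pi = b is:
  [-9/10, 2/5, 2/5, 1/10] . pi = 0
  [1/5, -3/5, 3/10, 3/10] . pi = 0
  [1/5, 1/10, -9/10, 2/5] . pi = 0
  [1, 1, 1, 1] . pi = 1

Solving yields:
  pi_P = 105/418
  pi_Q = 383/1254
  pi_R = 83/418
  pi_S = 307/1254

Verification (pi * P):
  105/418*1/10 + 383/1254*2/5 + 83/418*2/5 + 307/1254*1/10 = 105/418 = pi_P  (ok)
  105/418*1/5 + 383/1254*2/5 + 83/418*3/10 + 307/1254*3/10 = 383/1254 = pi_Q  (ok)
  105/418*1/5 + 383/1254*1/10 + 83/418*1/10 + 307/1254*2/5 = 83/418 = pi_R  (ok)
  105/418*1/2 + 383/1254*1/10 + 83/418*1/5 + 307/1254*1/5 = 307/1254 = pi_S  (ok)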